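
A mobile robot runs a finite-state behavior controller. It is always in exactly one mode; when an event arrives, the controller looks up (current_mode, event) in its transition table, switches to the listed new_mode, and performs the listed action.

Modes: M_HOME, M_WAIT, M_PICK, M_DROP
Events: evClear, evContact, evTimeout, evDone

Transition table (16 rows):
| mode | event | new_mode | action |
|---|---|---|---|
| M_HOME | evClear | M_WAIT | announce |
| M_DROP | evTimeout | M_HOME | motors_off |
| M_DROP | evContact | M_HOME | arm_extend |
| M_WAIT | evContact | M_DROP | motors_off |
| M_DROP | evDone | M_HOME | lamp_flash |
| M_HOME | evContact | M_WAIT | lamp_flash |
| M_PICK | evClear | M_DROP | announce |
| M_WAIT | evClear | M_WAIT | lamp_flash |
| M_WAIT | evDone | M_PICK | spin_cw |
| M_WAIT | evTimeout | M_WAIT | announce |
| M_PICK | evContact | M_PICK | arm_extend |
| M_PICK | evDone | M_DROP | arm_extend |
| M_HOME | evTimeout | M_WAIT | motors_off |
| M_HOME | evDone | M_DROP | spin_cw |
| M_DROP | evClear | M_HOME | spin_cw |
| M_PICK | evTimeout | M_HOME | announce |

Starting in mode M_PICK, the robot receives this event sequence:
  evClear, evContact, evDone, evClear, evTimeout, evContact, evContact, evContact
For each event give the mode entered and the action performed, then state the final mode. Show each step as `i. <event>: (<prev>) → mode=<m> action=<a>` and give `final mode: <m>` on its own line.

final mode: M_WAIT

1. evClear: (M_PICK) → mode=M_DROP action=announce
2. evContact: (M_DROP) → mode=M_HOME action=arm_extend
3. evDone: (M_HOME) → mode=M_DROP action=spin_cw
4. evClear: (M_DROP) → mode=M_HOME action=spin_cw
5. evTimeout: (M_HOME) → mode=M_WAIT action=motors_off
6. evContact: (M_WAIT) → mode=M_DROP action=motors_off
7. evContact: (M_DROP) → mode=M_HOME action=arm_extend
8. evContact: (M_HOME) → mode=M_WAIT action=lamp_flash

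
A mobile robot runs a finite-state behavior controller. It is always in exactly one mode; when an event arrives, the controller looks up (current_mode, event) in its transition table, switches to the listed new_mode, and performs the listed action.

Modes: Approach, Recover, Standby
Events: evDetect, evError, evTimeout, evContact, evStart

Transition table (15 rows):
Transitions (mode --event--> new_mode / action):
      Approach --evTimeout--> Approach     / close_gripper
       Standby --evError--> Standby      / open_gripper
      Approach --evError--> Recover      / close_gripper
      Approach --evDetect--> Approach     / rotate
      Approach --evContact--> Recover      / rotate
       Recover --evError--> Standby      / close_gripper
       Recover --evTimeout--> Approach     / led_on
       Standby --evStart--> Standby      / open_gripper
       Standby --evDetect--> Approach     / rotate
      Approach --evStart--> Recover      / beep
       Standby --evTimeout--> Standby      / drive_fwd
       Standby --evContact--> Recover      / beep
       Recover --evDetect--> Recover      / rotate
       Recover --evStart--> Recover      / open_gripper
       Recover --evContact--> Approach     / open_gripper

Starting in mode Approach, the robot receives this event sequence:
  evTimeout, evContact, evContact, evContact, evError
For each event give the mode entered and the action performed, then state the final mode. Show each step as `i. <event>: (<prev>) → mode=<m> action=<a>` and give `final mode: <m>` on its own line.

1. evTimeout: (Approach) → mode=Approach action=close_gripper
2. evContact: (Approach) → mode=Recover action=rotate
3. evContact: (Recover) → mode=Approach action=open_gripper
4. evContact: (Approach) → mode=Recover action=rotate
5. evError: (Recover) → mode=Standby action=close_gripper

final mode: Standby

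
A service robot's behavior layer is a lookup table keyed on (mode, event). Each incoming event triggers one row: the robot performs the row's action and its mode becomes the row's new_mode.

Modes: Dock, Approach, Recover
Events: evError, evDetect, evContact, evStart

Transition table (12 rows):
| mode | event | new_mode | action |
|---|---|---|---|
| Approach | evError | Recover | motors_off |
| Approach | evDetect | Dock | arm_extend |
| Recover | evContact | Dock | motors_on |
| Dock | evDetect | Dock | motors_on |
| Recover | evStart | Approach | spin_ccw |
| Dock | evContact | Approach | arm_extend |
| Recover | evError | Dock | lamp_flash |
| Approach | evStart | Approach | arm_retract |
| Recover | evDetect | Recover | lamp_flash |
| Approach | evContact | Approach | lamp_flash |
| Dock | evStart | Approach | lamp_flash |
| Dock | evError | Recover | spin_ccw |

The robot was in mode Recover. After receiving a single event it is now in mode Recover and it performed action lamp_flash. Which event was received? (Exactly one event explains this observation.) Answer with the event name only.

try evError: (Recover, evError) → (Dock, lamp_flash)
try evDetect: (Recover, evDetect) → (Recover, lamp_flash)  ← matches
try evContact: (Recover, evContact) → (Dock, motors_on)
try evStart: (Recover, evStart) → (Approach, spin_ccw)

evDetect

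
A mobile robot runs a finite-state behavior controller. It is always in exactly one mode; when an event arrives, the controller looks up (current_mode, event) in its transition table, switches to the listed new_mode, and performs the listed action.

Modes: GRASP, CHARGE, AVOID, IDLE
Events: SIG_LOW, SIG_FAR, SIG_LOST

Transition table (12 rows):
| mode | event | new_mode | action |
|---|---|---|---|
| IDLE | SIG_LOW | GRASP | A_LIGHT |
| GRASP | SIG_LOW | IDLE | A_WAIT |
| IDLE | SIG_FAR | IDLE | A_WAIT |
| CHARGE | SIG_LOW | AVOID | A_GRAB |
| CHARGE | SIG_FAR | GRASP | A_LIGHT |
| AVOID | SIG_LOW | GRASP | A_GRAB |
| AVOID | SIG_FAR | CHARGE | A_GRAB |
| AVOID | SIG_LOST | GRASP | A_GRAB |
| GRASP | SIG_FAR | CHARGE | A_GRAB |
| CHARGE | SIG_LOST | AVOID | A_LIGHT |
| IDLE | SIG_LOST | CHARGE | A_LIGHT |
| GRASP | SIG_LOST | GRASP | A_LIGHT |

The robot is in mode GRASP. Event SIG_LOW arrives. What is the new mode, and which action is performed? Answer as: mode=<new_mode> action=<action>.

current mode = GRASP; filter table to that mode:
  (GRASP, SIG_LOW) → (IDLE, A_WAIT)  ← event matches
  (GRASP, SIG_FAR) → (CHARGE, A_GRAB)
  (GRASP, SIG_LOST) → (GRASP, A_LIGHT)
event = SIG_LOW selects (IDLE, A_WAIT)

mode=IDLE action=A_WAIT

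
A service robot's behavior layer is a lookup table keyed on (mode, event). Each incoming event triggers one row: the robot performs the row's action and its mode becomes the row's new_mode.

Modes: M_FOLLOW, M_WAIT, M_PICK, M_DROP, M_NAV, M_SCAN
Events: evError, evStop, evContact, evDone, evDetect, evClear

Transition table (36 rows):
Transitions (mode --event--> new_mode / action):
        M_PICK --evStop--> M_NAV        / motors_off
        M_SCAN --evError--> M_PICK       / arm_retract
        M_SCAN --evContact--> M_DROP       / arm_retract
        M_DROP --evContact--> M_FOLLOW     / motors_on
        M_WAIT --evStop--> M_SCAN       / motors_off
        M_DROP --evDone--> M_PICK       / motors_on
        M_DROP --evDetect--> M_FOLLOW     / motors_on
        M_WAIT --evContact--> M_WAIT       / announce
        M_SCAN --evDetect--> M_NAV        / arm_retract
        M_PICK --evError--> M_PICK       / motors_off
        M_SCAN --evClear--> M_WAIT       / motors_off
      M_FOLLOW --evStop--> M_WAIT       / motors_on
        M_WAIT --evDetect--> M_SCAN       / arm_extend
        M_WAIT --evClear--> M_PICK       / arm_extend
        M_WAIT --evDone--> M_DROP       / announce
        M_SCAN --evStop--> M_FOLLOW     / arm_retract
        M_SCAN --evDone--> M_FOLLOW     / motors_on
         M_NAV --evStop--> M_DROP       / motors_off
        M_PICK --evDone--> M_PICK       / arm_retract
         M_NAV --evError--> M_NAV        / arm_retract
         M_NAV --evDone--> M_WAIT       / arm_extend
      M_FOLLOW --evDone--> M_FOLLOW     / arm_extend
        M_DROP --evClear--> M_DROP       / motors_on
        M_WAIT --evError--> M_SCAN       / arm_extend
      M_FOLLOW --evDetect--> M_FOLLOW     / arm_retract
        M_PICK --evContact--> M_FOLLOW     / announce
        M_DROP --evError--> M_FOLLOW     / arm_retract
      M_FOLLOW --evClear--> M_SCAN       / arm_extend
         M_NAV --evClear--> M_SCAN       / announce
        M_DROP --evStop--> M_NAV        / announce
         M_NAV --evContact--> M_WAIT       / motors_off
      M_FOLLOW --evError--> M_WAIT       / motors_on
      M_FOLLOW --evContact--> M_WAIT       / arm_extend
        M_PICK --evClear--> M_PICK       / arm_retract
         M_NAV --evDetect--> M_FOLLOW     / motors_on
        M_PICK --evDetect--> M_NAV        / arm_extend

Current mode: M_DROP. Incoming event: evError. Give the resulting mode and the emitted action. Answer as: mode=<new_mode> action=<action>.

mode=M_FOLLOW action=arm_retract

current mode = M_DROP; filter table to that mode:
  (M_DROP, evContact) → (M_FOLLOW, motors_on)
  (M_DROP, evDone) → (M_PICK, motors_on)
  (M_DROP, evDetect) → (M_FOLLOW, motors_on)
  (M_DROP, evClear) → (M_DROP, motors_on)
  (M_DROP, evError) → (M_FOLLOW, arm_retract)  ← event matches
  (M_DROP, evStop) → (M_NAV, announce)
event = evError selects (M_FOLLOW, arm_retract)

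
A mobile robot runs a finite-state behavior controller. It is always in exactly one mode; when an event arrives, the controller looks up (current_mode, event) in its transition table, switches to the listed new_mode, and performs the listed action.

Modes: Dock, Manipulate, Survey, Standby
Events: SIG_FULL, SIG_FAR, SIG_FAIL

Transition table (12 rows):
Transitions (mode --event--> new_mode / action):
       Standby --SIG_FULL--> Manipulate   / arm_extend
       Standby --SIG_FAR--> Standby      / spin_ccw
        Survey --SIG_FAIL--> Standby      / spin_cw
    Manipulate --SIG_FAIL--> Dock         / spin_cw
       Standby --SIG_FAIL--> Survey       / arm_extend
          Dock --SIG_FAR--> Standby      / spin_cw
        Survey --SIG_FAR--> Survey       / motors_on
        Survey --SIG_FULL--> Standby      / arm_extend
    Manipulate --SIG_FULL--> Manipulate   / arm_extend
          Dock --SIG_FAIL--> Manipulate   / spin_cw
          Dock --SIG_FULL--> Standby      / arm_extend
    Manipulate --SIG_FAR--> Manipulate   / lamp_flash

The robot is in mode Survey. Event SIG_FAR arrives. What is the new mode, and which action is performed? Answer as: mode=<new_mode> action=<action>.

mode=Survey action=motors_on

current mode = Survey; filter table to that mode:
  (Survey, SIG_FAIL) → (Standby, spin_cw)
  (Survey, SIG_FAR) → (Survey, motors_on)  ← event matches
  (Survey, SIG_FULL) → (Standby, arm_extend)
event = SIG_FAR selects (Survey, motors_on)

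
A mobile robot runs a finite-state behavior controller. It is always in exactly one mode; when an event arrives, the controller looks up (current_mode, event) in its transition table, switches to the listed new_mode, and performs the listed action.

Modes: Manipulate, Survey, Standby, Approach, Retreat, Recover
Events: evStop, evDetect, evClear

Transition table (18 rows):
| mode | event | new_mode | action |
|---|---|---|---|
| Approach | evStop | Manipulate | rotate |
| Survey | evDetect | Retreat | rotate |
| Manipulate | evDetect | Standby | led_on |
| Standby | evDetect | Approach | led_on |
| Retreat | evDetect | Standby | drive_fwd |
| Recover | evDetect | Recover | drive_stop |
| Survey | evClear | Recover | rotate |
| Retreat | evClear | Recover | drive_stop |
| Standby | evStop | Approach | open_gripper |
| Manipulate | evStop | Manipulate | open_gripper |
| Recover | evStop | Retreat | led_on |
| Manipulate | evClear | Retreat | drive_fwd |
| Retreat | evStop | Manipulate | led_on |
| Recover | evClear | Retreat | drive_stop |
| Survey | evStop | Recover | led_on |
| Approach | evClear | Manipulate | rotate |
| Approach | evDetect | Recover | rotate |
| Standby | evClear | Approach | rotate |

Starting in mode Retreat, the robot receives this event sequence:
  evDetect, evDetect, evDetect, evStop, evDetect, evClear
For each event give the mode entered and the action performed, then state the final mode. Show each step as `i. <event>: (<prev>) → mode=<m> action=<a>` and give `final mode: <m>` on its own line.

final mode: Approach

1. evDetect: (Retreat) → mode=Standby action=drive_fwd
2. evDetect: (Standby) → mode=Approach action=led_on
3. evDetect: (Approach) → mode=Recover action=rotate
4. evStop: (Recover) → mode=Retreat action=led_on
5. evDetect: (Retreat) → mode=Standby action=drive_fwd
6. evClear: (Standby) → mode=Approach action=rotate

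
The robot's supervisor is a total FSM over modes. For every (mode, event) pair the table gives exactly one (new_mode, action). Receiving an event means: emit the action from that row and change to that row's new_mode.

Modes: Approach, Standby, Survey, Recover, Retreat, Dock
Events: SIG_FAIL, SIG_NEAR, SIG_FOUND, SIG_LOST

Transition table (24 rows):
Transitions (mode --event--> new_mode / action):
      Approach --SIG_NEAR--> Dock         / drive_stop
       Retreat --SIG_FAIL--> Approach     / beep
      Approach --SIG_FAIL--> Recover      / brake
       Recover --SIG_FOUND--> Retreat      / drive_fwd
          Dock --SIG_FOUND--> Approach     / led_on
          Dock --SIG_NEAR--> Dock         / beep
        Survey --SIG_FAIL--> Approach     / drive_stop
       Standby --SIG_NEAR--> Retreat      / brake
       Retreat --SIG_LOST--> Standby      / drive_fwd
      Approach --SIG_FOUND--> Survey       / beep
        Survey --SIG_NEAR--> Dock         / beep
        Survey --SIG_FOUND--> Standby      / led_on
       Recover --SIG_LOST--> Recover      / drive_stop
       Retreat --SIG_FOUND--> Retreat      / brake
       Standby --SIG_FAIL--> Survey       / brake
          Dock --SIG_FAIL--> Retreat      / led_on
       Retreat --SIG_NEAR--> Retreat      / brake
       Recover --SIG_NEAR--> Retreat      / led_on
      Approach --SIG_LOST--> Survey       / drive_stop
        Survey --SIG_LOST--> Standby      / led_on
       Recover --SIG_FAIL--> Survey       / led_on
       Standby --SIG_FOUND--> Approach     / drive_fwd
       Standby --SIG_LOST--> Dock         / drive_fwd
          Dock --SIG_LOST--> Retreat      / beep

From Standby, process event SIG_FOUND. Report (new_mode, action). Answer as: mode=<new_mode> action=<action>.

current mode = Standby; filter table to that mode:
  (Standby, SIG_NEAR) → (Retreat, brake)
  (Standby, SIG_FAIL) → (Survey, brake)
  (Standby, SIG_FOUND) → (Approach, drive_fwd)  ← event matches
  (Standby, SIG_LOST) → (Dock, drive_fwd)
event = SIG_FOUND selects (Approach, drive_fwd)

mode=Approach action=drive_fwd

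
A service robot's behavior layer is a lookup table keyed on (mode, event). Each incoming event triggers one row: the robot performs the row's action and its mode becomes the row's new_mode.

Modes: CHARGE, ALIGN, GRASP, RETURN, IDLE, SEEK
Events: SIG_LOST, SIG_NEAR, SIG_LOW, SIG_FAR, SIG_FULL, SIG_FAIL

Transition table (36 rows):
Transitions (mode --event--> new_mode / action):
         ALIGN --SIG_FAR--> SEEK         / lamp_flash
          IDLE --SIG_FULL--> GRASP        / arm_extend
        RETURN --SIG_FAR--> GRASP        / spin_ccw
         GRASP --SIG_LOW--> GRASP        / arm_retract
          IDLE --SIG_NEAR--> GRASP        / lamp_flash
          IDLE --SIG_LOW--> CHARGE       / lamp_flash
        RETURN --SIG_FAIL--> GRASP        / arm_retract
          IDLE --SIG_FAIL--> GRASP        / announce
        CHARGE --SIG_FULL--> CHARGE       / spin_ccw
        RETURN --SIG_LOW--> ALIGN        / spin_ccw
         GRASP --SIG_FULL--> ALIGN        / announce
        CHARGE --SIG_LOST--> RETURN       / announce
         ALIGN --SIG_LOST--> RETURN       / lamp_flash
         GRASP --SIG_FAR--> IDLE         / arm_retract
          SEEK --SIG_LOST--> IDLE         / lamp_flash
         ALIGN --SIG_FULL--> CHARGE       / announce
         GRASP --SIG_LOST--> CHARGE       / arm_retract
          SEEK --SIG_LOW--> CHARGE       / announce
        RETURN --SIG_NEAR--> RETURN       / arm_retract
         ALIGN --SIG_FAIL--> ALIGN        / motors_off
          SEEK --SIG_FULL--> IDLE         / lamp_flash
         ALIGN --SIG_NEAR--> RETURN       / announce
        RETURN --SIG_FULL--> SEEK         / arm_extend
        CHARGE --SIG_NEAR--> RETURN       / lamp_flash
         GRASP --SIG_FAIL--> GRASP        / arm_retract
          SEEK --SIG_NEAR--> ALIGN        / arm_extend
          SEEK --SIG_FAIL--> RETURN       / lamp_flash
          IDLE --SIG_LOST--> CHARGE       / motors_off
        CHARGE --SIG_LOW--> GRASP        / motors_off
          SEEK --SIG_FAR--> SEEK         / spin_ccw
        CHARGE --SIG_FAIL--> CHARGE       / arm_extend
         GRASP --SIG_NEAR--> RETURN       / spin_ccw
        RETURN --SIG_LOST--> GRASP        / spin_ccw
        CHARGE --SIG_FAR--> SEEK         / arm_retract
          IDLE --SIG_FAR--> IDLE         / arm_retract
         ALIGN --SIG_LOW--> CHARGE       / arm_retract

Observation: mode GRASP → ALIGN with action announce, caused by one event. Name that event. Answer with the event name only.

try SIG_LOST: (GRASP, SIG_LOST) → (CHARGE, arm_retract)
try SIG_NEAR: (GRASP, SIG_NEAR) → (RETURN, spin_ccw)
try SIG_LOW: (GRASP, SIG_LOW) → (GRASP, arm_retract)
try SIG_FAR: (GRASP, SIG_FAR) → (IDLE, arm_retract)
try SIG_FULL: (GRASP, SIG_FULL) → (ALIGN, announce)  ← matches
try SIG_FAIL: (GRASP, SIG_FAIL) → (GRASP, arm_retract)

SIG_FULL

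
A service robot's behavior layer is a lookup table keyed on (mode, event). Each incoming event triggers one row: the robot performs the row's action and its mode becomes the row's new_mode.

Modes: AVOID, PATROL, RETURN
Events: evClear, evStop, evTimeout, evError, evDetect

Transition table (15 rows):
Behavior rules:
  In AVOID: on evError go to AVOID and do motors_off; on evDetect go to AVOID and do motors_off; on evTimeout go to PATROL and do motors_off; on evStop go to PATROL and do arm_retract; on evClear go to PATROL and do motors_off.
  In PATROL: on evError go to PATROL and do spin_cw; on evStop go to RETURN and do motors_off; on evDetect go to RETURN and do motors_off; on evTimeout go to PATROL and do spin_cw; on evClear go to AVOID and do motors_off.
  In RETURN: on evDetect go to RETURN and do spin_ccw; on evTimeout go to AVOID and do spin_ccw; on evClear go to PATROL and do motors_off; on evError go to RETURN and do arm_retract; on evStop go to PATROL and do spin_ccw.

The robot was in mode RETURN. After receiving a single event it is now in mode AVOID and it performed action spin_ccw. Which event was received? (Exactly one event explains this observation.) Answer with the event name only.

evTimeout

try evClear: (RETURN, evClear) → (PATROL, motors_off)
try evStop: (RETURN, evStop) → (PATROL, spin_ccw)
try evTimeout: (RETURN, evTimeout) → (AVOID, spin_ccw)  ← matches
try evError: (RETURN, evError) → (RETURN, arm_retract)
try evDetect: (RETURN, evDetect) → (RETURN, spin_ccw)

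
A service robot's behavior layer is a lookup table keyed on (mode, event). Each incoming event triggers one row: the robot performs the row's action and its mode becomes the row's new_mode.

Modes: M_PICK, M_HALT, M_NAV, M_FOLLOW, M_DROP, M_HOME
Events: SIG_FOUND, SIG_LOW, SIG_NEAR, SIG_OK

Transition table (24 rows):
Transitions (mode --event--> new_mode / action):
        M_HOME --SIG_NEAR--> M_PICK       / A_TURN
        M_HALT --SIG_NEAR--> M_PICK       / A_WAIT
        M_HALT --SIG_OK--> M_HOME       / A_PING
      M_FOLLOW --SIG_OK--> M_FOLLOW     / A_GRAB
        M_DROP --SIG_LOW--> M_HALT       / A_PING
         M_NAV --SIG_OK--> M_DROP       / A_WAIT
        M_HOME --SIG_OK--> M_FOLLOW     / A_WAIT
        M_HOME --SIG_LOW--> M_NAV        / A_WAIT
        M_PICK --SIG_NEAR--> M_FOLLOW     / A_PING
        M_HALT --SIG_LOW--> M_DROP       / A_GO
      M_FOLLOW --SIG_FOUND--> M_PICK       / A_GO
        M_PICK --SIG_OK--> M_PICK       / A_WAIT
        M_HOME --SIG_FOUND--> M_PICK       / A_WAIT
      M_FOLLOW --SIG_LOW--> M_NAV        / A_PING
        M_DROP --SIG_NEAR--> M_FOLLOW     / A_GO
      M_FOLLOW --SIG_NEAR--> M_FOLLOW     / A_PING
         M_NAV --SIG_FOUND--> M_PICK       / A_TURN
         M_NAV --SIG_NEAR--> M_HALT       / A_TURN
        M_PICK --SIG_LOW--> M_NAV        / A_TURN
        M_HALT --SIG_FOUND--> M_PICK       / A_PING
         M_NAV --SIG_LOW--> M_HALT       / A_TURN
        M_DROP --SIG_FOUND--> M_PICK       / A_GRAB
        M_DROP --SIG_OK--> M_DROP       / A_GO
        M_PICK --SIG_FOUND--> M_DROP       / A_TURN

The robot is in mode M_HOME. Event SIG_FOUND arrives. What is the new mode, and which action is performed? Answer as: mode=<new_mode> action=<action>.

current mode = M_HOME; filter table to that mode:
  (M_HOME, SIG_NEAR) → (M_PICK, A_TURN)
  (M_HOME, SIG_OK) → (M_FOLLOW, A_WAIT)
  (M_HOME, SIG_LOW) → (M_NAV, A_WAIT)
  (M_HOME, SIG_FOUND) → (M_PICK, A_WAIT)  ← event matches
event = SIG_FOUND selects (M_PICK, A_WAIT)

mode=M_PICK action=A_WAIT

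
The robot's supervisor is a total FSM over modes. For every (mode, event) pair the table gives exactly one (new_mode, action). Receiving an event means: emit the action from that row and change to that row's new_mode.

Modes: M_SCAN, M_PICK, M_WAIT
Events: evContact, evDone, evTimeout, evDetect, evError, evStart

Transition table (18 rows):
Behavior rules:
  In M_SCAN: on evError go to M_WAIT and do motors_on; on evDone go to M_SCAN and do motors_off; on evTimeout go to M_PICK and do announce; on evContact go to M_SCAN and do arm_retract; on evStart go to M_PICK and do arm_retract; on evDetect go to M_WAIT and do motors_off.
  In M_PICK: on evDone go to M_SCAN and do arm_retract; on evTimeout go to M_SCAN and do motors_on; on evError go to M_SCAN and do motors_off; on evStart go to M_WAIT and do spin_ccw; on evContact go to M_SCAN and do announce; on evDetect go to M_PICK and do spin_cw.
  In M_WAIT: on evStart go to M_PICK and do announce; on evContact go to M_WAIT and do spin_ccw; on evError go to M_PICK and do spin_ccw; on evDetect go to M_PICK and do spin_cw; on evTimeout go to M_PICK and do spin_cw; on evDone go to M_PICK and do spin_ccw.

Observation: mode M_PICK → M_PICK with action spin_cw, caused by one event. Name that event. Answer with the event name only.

evDetect

try evContact: (M_PICK, evContact) → (M_SCAN, announce)
try evDone: (M_PICK, evDone) → (M_SCAN, arm_retract)
try evTimeout: (M_PICK, evTimeout) → (M_SCAN, motors_on)
try evDetect: (M_PICK, evDetect) → (M_PICK, spin_cw)  ← matches
try evError: (M_PICK, evError) → (M_SCAN, motors_off)
try evStart: (M_PICK, evStart) → (M_WAIT, spin_ccw)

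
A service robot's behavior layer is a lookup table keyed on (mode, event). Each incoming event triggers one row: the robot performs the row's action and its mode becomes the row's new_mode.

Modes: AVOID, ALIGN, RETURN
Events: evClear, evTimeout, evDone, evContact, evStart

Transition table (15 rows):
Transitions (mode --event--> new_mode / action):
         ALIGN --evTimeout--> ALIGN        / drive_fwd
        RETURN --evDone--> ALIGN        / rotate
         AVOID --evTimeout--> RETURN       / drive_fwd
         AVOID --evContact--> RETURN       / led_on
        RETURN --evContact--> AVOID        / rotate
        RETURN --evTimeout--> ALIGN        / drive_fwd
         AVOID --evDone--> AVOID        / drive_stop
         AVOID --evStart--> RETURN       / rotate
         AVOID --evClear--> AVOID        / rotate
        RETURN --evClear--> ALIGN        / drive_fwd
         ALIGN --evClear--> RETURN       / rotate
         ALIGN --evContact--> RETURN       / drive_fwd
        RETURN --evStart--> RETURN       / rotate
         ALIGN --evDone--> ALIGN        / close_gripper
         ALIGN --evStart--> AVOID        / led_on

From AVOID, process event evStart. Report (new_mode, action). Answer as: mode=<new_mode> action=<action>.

current mode = AVOID; filter table to that mode:
  (AVOID, evTimeout) → (RETURN, drive_fwd)
  (AVOID, evContact) → (RETURN, led_on)
  (AVOID, evDone) → (AVOID, drive_stop)
  (AVOID, evStart) → (RETURN, rotate)  ← event matches
  (AVOID, evClear) → (AVOID, rotate)
event = evStart selects (RETURN, rotate)

mode=RETURN action=rotate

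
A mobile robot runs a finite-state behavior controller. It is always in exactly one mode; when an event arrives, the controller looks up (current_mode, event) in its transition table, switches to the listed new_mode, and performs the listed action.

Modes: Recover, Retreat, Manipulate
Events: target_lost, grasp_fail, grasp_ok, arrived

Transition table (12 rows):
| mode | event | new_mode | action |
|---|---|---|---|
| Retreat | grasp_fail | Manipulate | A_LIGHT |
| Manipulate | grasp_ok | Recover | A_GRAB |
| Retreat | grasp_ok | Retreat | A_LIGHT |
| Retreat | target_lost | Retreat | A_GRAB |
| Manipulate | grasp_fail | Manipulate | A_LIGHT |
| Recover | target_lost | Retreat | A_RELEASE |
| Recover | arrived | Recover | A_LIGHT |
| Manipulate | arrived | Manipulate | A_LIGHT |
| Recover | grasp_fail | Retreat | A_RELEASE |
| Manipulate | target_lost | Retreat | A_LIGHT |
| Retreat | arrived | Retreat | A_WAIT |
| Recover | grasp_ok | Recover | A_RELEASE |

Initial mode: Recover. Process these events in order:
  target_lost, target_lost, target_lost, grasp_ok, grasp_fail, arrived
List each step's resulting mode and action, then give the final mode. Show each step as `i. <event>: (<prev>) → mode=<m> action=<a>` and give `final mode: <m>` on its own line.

1. target_lost: (Recover) → mode=Retreat action=A_RELEASE
2. target_lost: (Retreat) → mode=Retreat action=A_GRAB
3. target_lost: (Retreat) → mode=Retreat action=A_GRAB
4. grasp_ok: (Retreat) → mode=Retreat action=A_LIGHT
5. grasp_fail: (Retreat) → mode=Manipulate action=A_LIGHT
6. arrived: (Manipulate) → mode=Manipulate action=A_LIGHT

final mode: Manipulate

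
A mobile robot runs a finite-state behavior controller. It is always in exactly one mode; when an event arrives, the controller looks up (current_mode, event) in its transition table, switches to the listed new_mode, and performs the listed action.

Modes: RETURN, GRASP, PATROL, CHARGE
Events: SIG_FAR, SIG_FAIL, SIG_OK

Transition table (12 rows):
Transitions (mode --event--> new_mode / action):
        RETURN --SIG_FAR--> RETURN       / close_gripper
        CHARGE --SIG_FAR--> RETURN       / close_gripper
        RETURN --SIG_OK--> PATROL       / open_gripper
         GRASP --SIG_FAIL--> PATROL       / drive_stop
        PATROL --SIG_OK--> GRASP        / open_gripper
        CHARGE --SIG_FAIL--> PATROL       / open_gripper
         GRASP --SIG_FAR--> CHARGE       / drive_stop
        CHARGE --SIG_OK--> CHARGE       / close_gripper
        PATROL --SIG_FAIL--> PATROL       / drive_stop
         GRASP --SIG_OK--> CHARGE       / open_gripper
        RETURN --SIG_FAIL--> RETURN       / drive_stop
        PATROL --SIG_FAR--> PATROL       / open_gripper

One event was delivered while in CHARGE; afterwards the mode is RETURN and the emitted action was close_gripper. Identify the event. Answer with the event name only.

SIG_FAR

try SIG_FAR: (CHARGE, SIG_FAR) → (RETURN, close_gripper)  ← matches
try SIG_FAIL: (CHARGE, SIG_FAIL) → (PATROL, open_gripper)
try SIG_OK: (CHARGE, SIG_OK) → (CHARGE, close_gripper)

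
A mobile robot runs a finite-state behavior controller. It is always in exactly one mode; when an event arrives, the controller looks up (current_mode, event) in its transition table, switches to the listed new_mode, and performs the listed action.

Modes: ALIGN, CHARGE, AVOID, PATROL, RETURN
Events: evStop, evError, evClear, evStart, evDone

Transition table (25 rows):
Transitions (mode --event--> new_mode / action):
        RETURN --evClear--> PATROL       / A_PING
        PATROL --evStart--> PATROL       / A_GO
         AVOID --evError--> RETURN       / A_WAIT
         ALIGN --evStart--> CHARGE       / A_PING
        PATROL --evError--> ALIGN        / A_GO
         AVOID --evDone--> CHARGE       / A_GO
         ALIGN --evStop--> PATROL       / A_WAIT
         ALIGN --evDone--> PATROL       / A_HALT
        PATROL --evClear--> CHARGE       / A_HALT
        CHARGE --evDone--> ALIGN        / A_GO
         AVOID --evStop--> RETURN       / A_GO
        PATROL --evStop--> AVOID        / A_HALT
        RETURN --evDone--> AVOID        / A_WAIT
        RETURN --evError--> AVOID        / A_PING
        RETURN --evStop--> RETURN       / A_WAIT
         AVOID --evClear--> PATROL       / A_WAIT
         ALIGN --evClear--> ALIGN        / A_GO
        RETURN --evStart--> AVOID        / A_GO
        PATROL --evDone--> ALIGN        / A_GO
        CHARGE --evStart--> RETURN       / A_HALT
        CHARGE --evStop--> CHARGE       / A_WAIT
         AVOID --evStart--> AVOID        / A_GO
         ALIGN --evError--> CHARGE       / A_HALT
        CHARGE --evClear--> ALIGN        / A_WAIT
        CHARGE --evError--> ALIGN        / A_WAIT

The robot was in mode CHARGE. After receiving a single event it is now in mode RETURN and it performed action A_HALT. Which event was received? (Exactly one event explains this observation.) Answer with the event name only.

try evStop: (CHARGE, evStop) → (CHARGE, A_WAIT)
try evError: (CHARGE, evError) → (ALIGN, A_WAIT)
try evClear: (CHARGE, evClear) → (ALIGN, A_WAIT)
try evStart: (CHARGE, evStart) → (RETURN, A_HALT)  ← matches
try evDone: (CHARGE, evDone) → (ALIGN, A_GO)

evStart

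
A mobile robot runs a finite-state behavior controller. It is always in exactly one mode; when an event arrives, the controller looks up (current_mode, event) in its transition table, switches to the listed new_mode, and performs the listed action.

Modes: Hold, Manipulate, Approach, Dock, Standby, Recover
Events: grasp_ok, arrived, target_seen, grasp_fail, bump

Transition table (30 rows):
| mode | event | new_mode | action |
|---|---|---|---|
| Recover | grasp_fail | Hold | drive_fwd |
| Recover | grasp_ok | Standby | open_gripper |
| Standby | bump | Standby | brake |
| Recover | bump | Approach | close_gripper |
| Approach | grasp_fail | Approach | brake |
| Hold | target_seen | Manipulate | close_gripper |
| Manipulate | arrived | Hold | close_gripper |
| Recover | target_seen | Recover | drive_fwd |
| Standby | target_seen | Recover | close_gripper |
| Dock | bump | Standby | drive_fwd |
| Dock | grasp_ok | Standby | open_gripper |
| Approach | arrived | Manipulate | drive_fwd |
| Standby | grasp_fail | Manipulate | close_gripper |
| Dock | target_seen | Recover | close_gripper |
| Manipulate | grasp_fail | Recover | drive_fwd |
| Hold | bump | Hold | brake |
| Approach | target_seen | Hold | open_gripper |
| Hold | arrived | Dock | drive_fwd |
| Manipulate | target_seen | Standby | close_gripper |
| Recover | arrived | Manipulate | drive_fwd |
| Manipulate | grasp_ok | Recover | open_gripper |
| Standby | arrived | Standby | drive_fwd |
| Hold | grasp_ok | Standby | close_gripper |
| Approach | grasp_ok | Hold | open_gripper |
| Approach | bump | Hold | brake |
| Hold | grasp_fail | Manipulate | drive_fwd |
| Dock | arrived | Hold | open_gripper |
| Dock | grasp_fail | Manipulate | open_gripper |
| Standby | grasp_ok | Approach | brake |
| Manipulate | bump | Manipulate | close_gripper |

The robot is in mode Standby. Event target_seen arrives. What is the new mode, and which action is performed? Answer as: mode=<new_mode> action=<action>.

current mode = Standby; filter table to that mode:
  (Standby, bump) → (Standby, brake)
  (Standby, target_seen) → (Recover, close_gripper)  ← event matches
  (Standby, grasp_fail) → (Manipulate, close_gripper)
  (Standby, arrived) → (Standby, drive_fwd)
  (Standby, grasp_ok) → (Approach, brake)
event = target_seen selects (Recover, close_gripper)

mode=Recover action=close_gripper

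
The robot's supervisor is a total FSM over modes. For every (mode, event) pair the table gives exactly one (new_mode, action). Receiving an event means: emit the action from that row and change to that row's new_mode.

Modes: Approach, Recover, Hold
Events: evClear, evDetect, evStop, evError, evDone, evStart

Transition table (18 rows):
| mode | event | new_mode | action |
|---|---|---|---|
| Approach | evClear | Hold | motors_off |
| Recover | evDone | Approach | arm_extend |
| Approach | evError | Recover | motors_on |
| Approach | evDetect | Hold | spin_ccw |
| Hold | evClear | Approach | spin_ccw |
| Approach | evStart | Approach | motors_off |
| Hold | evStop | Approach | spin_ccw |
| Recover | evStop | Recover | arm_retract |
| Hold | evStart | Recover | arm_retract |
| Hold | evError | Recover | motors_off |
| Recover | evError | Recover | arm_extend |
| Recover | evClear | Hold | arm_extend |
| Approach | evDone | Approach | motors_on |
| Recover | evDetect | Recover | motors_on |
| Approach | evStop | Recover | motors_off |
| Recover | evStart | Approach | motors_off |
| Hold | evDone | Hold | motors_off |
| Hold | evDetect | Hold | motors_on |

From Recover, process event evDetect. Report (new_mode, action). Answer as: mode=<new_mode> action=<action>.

mode=Recover action=motors_on

current mode = Recover; filter table to that mode:
  (Recover, evDone) → (Approach, arm_extend)
  (Recover, evStop) → (Recover, arm_retract)
  (Recover, evError) → (Recover, arm_extend)
  (Recover, evClear) → (Hold, arm_extend)
  (Recover, evDetect) → (Recover, motors_on)  ← event matches
  (Recover, evStart) → (Approach, motors_off)
event = evDetect selects (Recover, motors_on)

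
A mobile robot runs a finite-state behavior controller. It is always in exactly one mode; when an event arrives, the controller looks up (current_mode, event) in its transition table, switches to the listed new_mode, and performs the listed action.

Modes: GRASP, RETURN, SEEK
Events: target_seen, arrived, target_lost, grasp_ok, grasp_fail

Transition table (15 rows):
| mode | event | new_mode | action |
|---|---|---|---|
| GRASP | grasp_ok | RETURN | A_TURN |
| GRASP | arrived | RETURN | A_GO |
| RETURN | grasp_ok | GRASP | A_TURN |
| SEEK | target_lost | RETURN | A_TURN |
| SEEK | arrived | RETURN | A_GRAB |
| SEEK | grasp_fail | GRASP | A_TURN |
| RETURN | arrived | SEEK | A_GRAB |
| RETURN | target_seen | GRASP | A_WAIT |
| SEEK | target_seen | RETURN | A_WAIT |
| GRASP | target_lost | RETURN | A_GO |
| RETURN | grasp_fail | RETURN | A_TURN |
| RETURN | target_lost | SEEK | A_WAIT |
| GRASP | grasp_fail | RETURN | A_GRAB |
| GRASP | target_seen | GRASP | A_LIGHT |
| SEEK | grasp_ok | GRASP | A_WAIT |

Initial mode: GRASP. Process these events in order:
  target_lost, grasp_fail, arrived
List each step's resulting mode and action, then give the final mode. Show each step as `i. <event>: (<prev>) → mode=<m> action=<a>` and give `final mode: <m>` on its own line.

1. target_lost: (GRASP) → mode=RETURN action=A_GO
2. grasp_fail: (RETURN) → mode=RETURN action=A_TURN
3. arrived: (RETURN) → mode=SEEK action=A_GRAB

final mode: SEEK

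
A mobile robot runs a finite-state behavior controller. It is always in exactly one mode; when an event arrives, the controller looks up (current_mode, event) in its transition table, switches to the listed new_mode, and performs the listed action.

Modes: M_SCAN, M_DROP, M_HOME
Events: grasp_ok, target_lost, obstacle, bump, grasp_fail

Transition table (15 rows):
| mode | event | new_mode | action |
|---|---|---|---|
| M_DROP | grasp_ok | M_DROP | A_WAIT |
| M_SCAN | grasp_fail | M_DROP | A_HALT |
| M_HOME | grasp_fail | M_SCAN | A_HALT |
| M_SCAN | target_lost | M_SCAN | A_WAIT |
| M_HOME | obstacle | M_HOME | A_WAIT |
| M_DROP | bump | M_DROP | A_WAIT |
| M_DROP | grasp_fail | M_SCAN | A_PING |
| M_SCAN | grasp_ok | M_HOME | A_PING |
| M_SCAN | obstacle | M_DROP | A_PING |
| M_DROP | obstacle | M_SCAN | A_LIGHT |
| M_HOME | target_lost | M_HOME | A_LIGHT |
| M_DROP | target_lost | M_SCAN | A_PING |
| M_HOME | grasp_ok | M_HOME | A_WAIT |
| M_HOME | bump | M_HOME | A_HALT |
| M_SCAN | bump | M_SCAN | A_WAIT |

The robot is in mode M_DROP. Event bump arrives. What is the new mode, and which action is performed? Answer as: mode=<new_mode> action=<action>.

current mode = M_DROP; filter table to that mode:
  (M_DROP, grasp_ok) → (M_DROP, A_WAIT)
  (M_DROP, bump) → (M_DROP, A_WAIT)  ← event matches
  (M_DROP, grasp_fail) → (M_SCAN, A_PING)
  (M_DROP, obstacle) → (M_SCAN, A_LIGHT)
  (M_DROP, target_lost) → (M_SCAN, A_PING)
event = bump selects (M_DROP, A_WAIT)

mode=M_DROP action=A_WAIT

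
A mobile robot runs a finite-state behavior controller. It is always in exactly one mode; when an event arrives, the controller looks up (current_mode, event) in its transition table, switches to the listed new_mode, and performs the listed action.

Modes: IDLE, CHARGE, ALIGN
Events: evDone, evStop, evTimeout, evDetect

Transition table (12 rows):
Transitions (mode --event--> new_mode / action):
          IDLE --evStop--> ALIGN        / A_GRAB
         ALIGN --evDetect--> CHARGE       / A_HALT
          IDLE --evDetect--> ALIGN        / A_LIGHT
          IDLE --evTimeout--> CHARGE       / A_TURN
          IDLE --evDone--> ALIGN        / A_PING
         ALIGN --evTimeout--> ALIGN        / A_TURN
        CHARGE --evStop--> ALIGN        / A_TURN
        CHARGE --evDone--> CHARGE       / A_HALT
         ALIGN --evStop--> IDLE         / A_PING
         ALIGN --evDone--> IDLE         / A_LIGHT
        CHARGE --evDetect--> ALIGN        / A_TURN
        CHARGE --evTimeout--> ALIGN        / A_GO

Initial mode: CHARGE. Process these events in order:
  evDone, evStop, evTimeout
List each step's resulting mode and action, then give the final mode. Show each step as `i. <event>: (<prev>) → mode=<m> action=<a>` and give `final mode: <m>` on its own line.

final mode: ALIGN

1. evDone: (CHARGE) → mode=CHARGE action=A_HALT
2. evStop: (CHARGE) → mode=ALIGN action=A_TURN
3. evTimeout: (ALIGN) → mode=ALIGN action=A_TURN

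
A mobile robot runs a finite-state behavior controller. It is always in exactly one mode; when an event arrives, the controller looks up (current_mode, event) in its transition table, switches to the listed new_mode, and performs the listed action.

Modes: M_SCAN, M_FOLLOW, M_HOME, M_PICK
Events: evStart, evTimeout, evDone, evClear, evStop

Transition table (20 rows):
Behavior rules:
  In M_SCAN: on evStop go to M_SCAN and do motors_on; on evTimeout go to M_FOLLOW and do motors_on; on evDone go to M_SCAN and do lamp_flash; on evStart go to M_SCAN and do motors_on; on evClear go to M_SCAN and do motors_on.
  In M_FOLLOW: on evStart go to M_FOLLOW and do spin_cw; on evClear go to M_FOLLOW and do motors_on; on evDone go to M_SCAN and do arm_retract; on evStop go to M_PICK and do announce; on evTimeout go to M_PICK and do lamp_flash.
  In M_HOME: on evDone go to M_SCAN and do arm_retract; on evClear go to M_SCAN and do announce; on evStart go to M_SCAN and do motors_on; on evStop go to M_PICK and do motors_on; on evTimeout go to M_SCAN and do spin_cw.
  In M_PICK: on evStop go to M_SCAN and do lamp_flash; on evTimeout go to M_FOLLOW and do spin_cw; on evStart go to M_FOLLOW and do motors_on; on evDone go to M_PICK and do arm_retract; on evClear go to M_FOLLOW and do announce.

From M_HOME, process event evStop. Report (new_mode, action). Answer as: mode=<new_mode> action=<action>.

current mode = M_HOME; filter table to that mode:
  (M_HOME, evDone) → (M_SCAN, arm_retract)
  (M_HOME, evClear) → (M_SCAN, announce)
  (M_HOME, evStart) → (M_SCAN, motors_on)
  (M_HOME, evStop) → (M_PICK, motors_on)  ← event matches
  (M_HOME, evTimeout) → (M_SCAN, spin_cw)
event = evStop selects (M_PICK, motors_on)

mode=M_PICK action=motors_on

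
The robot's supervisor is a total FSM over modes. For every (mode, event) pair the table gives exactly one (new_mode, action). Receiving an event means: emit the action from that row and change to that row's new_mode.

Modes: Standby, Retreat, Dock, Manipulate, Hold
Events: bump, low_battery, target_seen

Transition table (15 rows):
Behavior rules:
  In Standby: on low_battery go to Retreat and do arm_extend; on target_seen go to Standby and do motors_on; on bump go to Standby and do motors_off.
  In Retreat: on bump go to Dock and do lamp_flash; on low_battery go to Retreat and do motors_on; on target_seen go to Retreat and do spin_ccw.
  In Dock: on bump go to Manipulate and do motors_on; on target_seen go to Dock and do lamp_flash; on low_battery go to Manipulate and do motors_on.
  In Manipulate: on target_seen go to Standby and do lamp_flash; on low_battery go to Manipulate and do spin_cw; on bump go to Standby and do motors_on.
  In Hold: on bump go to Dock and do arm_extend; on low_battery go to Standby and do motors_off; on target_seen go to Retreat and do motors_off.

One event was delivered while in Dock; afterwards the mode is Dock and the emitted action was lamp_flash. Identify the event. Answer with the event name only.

try bump: (Dock, bump) → (Manipulate, motors_on)
try low_battery: (Dock, low_battery) → (Manipulate, motors_on)
try target_seen: (Dock, target_seen) → (Dock, lamp_flash)  ← matches

target_seen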